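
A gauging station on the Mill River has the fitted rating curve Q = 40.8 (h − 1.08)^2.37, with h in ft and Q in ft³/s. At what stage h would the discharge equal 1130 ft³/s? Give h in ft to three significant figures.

5.14 ft

h − h₀ = (Q/C)^(1/b) = (1130/40.8)^(1/2.37) = 4.061 ft
h = 1.08 + 4.061 = 5.141 ft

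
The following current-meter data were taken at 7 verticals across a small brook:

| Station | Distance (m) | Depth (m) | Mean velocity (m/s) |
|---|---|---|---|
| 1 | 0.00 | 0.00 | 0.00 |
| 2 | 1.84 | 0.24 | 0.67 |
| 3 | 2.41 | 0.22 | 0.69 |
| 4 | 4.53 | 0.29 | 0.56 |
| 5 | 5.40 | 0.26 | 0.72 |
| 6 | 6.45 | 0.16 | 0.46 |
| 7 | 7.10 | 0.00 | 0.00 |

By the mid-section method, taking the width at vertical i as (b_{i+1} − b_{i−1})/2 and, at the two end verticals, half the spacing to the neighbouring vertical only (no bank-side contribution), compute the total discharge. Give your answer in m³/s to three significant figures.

0.883 m³/s

w_2 = (2.41 − 0.00)/2 = 1.205 m; q_2 = 0.67 × 0.24 × 1.205 = 0.1938 m³/s
w_3 = (4.53 − 1.84)/2 = 1.345 m; q_3 = 0.69 × 0.22 × 1.345 = 0.2042 m³/s
w_4 = (5.40 − 2.41)/2 = 1.495 m; q_4 = 0.56 × 0.29 × 1.495 = 0.2428 m³/s
w_5 = (6.45 − 4.53)/2 = 0.96 m; q_5 = 0.72 × 0.26 × 0.96 = 0.1797 m³/s
w_6 = (7.10 − 5.40)/2 = 0.85 m; q_6 = 0.46 × 0.16 × 0.85 = 0.06256 m³/s
Stations 1, 7 contribute zero (depth or velocity is 0).
Q = Σ qᵢ = 0.8830 m³/s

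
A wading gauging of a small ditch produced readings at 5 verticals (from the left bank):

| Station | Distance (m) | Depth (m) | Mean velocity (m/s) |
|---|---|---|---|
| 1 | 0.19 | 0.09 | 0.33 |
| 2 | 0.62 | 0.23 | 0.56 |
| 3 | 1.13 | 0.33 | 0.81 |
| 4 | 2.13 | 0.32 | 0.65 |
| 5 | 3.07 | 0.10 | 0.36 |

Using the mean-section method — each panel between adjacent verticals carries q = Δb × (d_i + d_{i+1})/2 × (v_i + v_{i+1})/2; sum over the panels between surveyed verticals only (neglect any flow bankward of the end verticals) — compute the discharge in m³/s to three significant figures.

0.465 m³/s

Panel 1-2: Δb = 0.43 m, d̄ = (0.09+0.23)/2 = 0.16, v̄ = (0.33+0.56)/2 = 0.445 → q = 0.43×0.16×0.445 = 0.03062 m³/s
Panel 2-3: Δb = 0.51 m, d̄ = (0.23+0.33)/2 = 0.28, v̄ = (0.56+0.81)/2 = 0.685 → q = 0.51×0.28×0.685 = 0.09782 m³/s
Panel 3-4: Δb = 1 m, d̄ = (0.33+0.32)/2 = 0.325, v̄ = (0.81+0.65)/2 = 0.73 → q = 1×0.325×0.73 = 0.2373 m³/s
Panel 4-5: Δb = 0.94 m, d̄ = (0.32+0.10)/2 = 0.21, v̄ = (0.65+0.36)/2 = 0.505 → q = 0.94×0.21×0.505 = 0.09969 m³/s
Q = Σ q = 0.4654 m³/s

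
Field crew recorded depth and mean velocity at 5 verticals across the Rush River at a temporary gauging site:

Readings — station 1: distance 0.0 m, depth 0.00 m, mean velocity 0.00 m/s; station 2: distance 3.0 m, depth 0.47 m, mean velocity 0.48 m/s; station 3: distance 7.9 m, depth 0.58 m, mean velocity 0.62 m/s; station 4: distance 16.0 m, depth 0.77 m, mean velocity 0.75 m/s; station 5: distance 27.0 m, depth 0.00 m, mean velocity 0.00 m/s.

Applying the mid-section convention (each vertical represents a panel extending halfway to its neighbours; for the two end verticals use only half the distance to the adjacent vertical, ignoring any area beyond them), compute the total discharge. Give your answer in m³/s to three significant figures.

w_2 = (7.9 − 0.0)/2 = 3.95 m; q_2 = 0.48 × 0.47 × 3.95 = 0.8911 m³/s
w_3 = (16.0 − 3.0)/2 = 6.5 m; q_3 = 0.62 × 0.58 × 6.5 = 2.337 m³/s
w_4 = (27.0 − 7.9)/2 = 9.55 m; q_4 = 0.75 × 0.77 × 9.55 = 5.515 m³/s
Stations 1, 5 contribute zero (depth or velocity is 0).
Q = Σ qᵢ = 8.744 m³/s

8.74 m³/s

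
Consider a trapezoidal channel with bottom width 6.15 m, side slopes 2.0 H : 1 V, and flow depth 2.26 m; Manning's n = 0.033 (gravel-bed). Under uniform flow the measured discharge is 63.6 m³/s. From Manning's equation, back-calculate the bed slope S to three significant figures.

0.00448

A = (b + z·y)·y = (6.15 + 2.0×2.26)×2.26 = 24.11 m²
P = b + 2y√(1+z²) = 6.15 + 2×2.26×√(1+2.0²) = 16.26 m
R = A/P = 24.11/16.26 = 1.483 m
S = (Q·n / (1·A·R^(2/3)))² = (63.6×0.033 / (1×24.11×1.301))² = 0.004478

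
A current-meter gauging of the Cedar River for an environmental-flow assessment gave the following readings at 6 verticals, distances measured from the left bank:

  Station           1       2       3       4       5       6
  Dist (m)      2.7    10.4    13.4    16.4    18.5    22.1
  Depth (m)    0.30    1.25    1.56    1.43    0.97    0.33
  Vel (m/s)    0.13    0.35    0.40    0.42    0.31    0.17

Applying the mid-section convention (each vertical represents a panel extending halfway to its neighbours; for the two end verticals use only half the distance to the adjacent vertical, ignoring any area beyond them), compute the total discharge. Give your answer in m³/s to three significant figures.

w_1 = (10.4 − 2.7)/2 = 3.85 m; q_1 = 0.13 × 0.30 × 3.85 = 0.1502 m³/s
w_2 = (13.4 − 2.7)/2 = 5.35 m; q_2 = 0.35 × 1.25 × 5.35 = 2.341 m³/s
w_3 = (16.4 − 10.4)/2 = 3 m; q_3 = 0.40 × 1.56 × 3 = 1.872 m³/s
w_4 = (18.5 − 13.4)/2 = 2.55 m; q_4 = 0.42 × 1.43 × 2.55 = 1.532 m³/s
w_5 = (22.1 − 16.4)/2 = 2.85 m; q_5 = 0.31 × 0.97 × 2.85 = 0.8570 m³/s
w_6 = (22.1 − 18.5)/2 = 1.8 m; q_6 = 0.17 × 0.33 × 1.8 = 0.1010 m³/s
Q = Σ qᵢ = 6.852 m³/s

6.85 m³/s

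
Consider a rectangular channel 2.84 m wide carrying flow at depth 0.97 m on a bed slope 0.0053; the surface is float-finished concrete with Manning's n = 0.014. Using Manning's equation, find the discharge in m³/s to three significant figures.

9.92 m³/s

A = b·y = 2.84 × 0.97 = 2.755 m²
P = b + 2y = 2.84 + 2×0.97 = 4.780 m
R = A/P = 2.755/4.780 = 0.5763 m
Q = (1/n)·A·R^(2/3)·S^(1/2) = (1/0.014) × 2.755 × 0.5763^(2/3) × 0.0053^(1/2) = 9.921 m³/s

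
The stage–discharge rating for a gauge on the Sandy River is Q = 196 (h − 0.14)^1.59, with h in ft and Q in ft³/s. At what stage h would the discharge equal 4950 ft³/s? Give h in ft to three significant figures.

7.76 ft

h − h₀ = (Q/C)^(1/b) = (4950/196)^(1/1.59) = 7.620 ft
h = 0.14 + 7.620 = 7.760 ft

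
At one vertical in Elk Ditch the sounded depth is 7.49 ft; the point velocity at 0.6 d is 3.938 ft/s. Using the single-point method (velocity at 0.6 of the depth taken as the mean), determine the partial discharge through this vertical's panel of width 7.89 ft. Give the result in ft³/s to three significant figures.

v̄ = v₀.₆ = 3.938 ft/s
q = v̄ × d × w = 3.938 × 7.49 × 7.89 = 232.7 ft³/s

233 ft³/s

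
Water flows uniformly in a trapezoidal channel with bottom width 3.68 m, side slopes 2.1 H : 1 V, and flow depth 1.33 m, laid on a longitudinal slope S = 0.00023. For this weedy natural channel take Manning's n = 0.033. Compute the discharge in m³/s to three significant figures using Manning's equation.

A = (b + z·y)·y = (3.68 + 2.1×1.33)×1.33 = 8.609 m²
P = b + 2y√(1+z²) = 3.68 + 2×1.33×√(1+2.1²) = 9.867 m
R = A/P = 8.609/9.867 = 0.8725 m
Q = (1/n)·A·R^(2/3)·S^(1/2) = (1/0.033) × 8.609 × 0.8725^(2/3) × 0.00023^(1/2) = 3.613 m³/s

3.61 m³/s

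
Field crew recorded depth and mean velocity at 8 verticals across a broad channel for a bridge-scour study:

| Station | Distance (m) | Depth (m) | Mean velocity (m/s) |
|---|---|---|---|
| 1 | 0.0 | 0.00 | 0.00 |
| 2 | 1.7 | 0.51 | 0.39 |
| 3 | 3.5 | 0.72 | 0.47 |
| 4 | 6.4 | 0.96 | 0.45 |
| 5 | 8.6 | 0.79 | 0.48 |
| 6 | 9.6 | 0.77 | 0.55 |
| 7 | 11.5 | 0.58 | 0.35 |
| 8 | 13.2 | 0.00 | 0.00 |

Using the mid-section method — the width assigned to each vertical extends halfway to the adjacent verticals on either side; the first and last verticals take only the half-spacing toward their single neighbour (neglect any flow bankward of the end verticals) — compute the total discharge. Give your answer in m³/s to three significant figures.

w_2 = (3.5 − 0.0)/2 = 1.75 m; q_2 = 0.39 × 0.51 × 1.75 = 0.3481 m³/s
w_3 = (6.4 − 1.7)/2 = 2.35 m; q_3 = 0.47 × 0.72 × 2.35 = 0.7952 m³/s
w_4 = (8.6 − 3.5)/2 = 2.55 m; q_4 = 0.45 × 0.96 × 2.55 = 1.102 m³/s
w_5 = (9.6 − 6.4)/2 = 1.6 m; q_5 = 0.48 × 0.79 × 1.6 = 0.6067 m³/s
w_6 = (11.5 − 8.6)/2 = 1.45 m; q_6 = 0.55 × 0.77 × 1.45 = 0.6141 m³/s
w_7 = (13.2 − 9.6)/2 = 1.8 m; q_7 = 0.35 × 0.58 × 1.8 = 0.3654 m³/s
Stations 1, 8 contribute zero (depth or velocity is 0).
Q = Σ qᵢ = 3.831 m³/s

3.83 m³/s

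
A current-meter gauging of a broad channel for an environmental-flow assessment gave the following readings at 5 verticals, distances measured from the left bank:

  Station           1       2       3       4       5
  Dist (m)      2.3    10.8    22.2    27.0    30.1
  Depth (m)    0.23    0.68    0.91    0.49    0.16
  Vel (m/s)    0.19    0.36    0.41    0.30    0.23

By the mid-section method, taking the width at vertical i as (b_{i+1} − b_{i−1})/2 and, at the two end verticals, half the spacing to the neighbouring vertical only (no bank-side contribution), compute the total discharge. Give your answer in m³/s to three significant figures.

6.28 m³/s

w_1 = (10.8 − 2.3)/2 = 4.25 m; q_1 = 0.19 × 0.23 × 4.25 = 0.1857 m³/s
w_2 = (22.2 − 2.3)/2 = 9.95 m; q_2 = 0.36 × 0.68 × 9.95 = 2.436 m³/s
w_3 = (27.0 − 10.8)/2 = 8.1 m; q_3 = 0.41 × 0.91 × 8.1 = 3.022 m³/s
w_4 = (30.1 − 22.2)/2 = 3.95 m; q_4 = 0.30 × 0.49 × 3.95 = 0.5807 m³/s
w_5 = (30.1 − 27.0)/2 = 1.55 m; q_5 = 0.23 × 0.16 × 1.55 = 0.05704 m³/s
Q = Σ qᵢ = 6.281 m³/s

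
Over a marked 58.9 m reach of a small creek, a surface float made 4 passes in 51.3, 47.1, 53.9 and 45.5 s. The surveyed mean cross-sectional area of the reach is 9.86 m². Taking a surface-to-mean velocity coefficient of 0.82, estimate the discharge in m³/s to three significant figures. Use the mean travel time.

t̄ = (51.3 + 47.1 + 53.9 + 45.5) / 4 = 49.45 s
v_surface = L / t̄ = 58.9 / 49.45 = 1.191 m/s
v_mean = 0.82 × 1.191 = 0.9767 m/s
Q = A × v_mean = 9.86 × 0.9767 = 9.630 m³/s

9.63 m³/s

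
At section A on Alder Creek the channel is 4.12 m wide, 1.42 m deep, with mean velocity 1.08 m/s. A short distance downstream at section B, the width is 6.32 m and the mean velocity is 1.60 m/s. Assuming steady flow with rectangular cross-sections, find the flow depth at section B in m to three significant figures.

Q = A₁V₁ = (4.12×1.42) × 1.08 = 6.318 m³/s
d₂ = Q/(b₂ V₂) = 6.318/(6.32×1.60) = 0.6248 m

0.625 m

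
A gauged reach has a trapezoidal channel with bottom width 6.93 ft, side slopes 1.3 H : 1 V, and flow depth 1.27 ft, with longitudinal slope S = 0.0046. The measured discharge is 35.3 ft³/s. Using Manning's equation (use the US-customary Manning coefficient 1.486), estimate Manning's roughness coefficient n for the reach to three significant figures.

0.0307

A = (b + z·y)·y = (6.93 + 1.3×1.27)×1.27 = 10.90 ft²
P = b + 2y√(1+z²) = 6.93 + 2×1.27×√(1+1.3²) = 11.10 ft
R = A/P = 10.90/11.10 = 0.9822 ft
n = (1.486/Q)·A·R^(2/3)·S^(1/2) = (1.486/35.3) × 10.90 × 0.9881 × 0.06782 = 0.03074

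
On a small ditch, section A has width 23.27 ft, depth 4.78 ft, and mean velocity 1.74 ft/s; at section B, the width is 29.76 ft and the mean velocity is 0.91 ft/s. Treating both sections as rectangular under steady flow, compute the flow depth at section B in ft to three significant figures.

Q = A₁V₁ = (23.27×4.78) × 1.74 = 193.5 ft³/s
d₂ = Q/(b₂ V₂) = 193.5/(29.76×0.91) = 7.147 ft

7.15 ft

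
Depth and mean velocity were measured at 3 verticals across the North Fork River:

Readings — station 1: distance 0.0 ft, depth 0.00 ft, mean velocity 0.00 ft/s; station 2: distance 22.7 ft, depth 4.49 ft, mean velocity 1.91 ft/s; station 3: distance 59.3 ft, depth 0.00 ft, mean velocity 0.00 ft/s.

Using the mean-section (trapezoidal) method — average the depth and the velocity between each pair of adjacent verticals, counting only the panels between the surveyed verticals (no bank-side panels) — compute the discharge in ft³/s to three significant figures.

127 ft³/s

Panel 1-2: Δb = 22.7 ft, d̄ = (0.00+4.49)/2 = 2.245, v̄ = (0.00+1.91)/2 = 0.955 → q = 22.7×2.245×0.955 = 48.67 ft³/s
Panel 2-3: Δb = 36.6 ft, d̄ = (4.49+0.00)/2 = 2.245, v̄ = (1.91+0.00)/2 = 0.955 → q = 36.6×2.245×0.955 = 78.47 ft³/s
Q = Σ q = 127.1 ft³/s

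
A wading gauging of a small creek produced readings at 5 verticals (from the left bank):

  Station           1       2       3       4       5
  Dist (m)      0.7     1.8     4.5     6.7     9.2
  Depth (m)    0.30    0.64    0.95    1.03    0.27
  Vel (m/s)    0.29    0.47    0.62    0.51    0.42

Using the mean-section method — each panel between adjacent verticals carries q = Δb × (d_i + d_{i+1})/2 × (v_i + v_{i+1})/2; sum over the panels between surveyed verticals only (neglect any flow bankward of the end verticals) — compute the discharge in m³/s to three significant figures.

3.35 m³/s

Panel 1-2: Δb = 1.1 m, d̄ = (0.30+0.64)/2 = 0.47, v̄ = (0.29+0.47)/2 = 0.38 → q = 1.1×0.47×0.38 = 0.1965 m³/s
Panel 2-3: Δb = 2.7 m, d̄ = (0.64+0.95)/2 = 0.795, v̄ = (0.47+0.62)/2 = 0.545 → q = 2.7×0.795×0.545 = 1.170 m³/s
Panel 3-4: Δb = 2.2 m, d̄ = (0.95+1.03)/2 = 0.99, v̄ = (0.62+0.51)/2 = 0.565 → q = 2.2×0.99×0.565 = 1.231 m³/s
Panel 4-5: Δb = 2.5 m, d̄ = (1.03+0.27)/2 = 0.65, v̄ = (0.51+0.42)/2 = 0.465 → q = 2.5×0.65×0.465 = 0.7556 m³/s
Q = Σ q = 3.352 m³/s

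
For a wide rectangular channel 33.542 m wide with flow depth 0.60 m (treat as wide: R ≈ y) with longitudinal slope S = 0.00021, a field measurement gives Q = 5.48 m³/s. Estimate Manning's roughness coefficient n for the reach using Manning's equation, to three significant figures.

0.0379

A = b·y = 33.542 × 0.60 = 20.13 m²
Wide channel: R ≈ y = 0.60 m
n = (1/Q)·A·R^(2/3)·S^(1/2) = (1/5.48) × 20.13 × 0.7114 × 0.01449 = 0.03786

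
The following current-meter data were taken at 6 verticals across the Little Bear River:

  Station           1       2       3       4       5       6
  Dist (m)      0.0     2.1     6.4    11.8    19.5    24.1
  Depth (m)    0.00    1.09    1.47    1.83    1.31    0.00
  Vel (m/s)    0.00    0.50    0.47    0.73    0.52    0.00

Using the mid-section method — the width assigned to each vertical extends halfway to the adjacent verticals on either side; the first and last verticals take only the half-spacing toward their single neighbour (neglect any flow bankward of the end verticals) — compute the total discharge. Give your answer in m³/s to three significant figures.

18.0 m³/s

w_2 = (6.4 − 0.0)/2 = 3.2 m; q_2 = 0.50 × 1.09 × 3.2 = 1.744 m³/s
w_3 = (11.8 − 2.1)/2 = 4.85 m; q_3 = 0.47 × 1.47 × 4.85 = 3.351 m³/s
w_4 = (19.5 − 6.4)/2 = 6.55 m; q_4 = 0.73 × 1.83 × 6.55 = 8.750 m³/s
w_5 = (24.1 − 11.8)/2 = 6.15 m; q_5 = 0.52 × 1.31 × 6.15 = 4.189 m³/s
Stations 1, 6 contribute zero (depth or velocity is 0).
Q = Σ qᵢ = 18.03 m³/s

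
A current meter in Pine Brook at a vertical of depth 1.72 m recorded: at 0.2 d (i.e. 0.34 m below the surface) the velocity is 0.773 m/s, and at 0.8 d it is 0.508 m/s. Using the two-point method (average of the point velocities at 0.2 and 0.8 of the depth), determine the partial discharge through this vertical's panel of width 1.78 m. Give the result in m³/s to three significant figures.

1.96 m³/s

v̄ = (0.773 + 0.508) / 2 = 0.6405 m/s
q = v̄ × d × w = 0.6405 × 1.72 × 1.78 = 1.961 m³/s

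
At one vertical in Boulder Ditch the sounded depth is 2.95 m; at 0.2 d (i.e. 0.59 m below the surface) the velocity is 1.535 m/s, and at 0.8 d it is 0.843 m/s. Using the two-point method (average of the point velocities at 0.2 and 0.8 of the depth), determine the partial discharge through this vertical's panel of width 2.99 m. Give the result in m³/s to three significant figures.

v̄ = (1.535 + 0.843) / 2 = 1.189 m/s
q = v̄ × d × w = 1.189 × 2.95 × 2.99 = 10.49 m³/s

10.5 m³/s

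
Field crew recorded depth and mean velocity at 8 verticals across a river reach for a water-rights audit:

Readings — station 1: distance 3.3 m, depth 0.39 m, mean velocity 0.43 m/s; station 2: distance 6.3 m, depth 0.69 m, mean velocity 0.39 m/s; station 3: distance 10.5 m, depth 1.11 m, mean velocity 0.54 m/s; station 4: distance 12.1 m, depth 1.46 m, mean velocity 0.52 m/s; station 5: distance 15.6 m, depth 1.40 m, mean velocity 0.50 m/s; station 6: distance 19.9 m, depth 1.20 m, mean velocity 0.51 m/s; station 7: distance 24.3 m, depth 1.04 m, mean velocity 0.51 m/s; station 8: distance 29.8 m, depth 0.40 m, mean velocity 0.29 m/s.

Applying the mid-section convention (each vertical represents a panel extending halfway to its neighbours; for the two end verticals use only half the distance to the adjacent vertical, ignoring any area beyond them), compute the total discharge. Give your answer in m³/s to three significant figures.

w_1 = (6.3 − 3.3)/2 = 1.5 m; q_1 = 0.43 × 0.39 × 1.5 = 0.2516 m³/s
w_2 = (10.5 − 3.3)/2 = 3.6 m; q_2 = 0.39 × 0.69 × 3.6 = 0.9688 m³/s
w_3 = (12.1 − 6.3)/2 = 2.9 m; q_3 = 0.54 × 1.11 × 2.9 = 1.738 m³/s
w_4 = (15.6 − 10.5)/2 = 2.55 m; q_4 = 0.52 × 1.46 × 2.55 = 1.936 m³/s
w_5 = (19.9 − 12.1)/2 = 3.9 m; q_5 = 0.50 × 1.40 × 3.9 = 2.730 m³/s
w_6 = (24.3 − 15.6)/2 = 4.35 m; q_6 = 0.51 × 1.20 × 4.35 = 2.662 m³/s
w_7 = (29.8 − 19.9)/2 = 4.95 m; q_7 = 0.51 × 1.04 × 4.95 = 2.625 m³/s
w_8 = (29.8 − 24.3)/2 = 2.75 m; q_8 = 0.29 × 0.40 × 2.75 = 0.3190 m³/s
Q = Σ qᵢ = 13.23 m³/s

13.2 m³/s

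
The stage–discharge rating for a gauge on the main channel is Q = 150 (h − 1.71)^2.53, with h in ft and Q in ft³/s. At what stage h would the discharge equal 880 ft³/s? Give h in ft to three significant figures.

3.72 ft

h − h₀ = (Q/C)^(1/b) = (880/150)^(1/2.53) = 2.012 ft
h = 1.71 + 2.012 = 3.722 ft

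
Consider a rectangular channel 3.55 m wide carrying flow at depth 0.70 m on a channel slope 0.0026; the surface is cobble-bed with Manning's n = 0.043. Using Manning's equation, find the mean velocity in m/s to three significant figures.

0.749 m/s

A = b·y = 3.55 × 0.70 = 2.485 m²
P = b + 2y = 3.55 + 2×0.70 = 4.950 m
R = A/P = 2.485/4.950 = 0.5020 m
Q = (1/n)·A·R^(2/3)·S^(1/2) = (1/0.043) × 2.485 × 0.5020^(2/3) × 0.0026^(1/2) = 1.861 m³/s
V = Q/A = 1.861/2.485 = 0.7490 m/s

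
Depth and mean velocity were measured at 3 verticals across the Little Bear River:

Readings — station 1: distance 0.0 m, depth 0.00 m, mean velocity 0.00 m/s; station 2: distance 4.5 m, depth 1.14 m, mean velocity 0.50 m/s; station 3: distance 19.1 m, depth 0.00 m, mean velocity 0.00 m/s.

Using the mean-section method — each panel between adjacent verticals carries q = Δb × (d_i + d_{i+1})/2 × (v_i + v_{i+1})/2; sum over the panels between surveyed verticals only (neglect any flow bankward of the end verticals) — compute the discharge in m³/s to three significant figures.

Panel 1-2: Δb = 4.5 m, d̄ = (0.00+1.14)/2 = 0.57, v̄ = (0.00+0.50)/2 = 0.25 → q = 4.5×0.57×0.25 = 0.6413 m³/s
Panel 2-3: Δb = 14.6 m, d̄ = (1.14+0.00)/2 = 0.57, v̄ = (0.50+0.00)/2 = 0.25 → q = 14.6×0.57×0.25 = 2.081 m³/s
Q = Σ q = 2.722 m³/s

2.72 m³/s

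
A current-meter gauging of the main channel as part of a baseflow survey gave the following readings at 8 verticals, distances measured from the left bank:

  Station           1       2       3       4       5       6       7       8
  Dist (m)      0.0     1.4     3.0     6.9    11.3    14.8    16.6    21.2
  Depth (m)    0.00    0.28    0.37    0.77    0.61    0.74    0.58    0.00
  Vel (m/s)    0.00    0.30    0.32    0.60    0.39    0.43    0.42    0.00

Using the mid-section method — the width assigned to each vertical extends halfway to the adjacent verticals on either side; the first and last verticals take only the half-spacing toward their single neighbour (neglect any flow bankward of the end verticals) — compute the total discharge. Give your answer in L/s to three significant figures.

w_2 = (3.0 − 0.0)/2 = 1.5 m; q_2 = 0.30 × 0.28 × 1.5 = 0.1260 m³/s
w_3 = (6.9 − 1.4)/2 = 2.75 m; q_3 = 0.32 × 0.37 × 2.75 = 0.3256 m³/s
w_4 = (11.3 − 3.0)/2 = 4.15 m; q_4 = 0.60 × 0.77 × 4.15 = 1.917 m³/s
w_5 = (14.8 − 6.9)/2 = 3.95 m; q_5 = 0.39 × 0.61 × 3.95 = 0.9397 m³/s
w_6 = (16.6 − 11.3)/2 = 2.65 m; q_6 = 0.43 × 0.74 × 2.65 = 0.8432 m³/s
w_7 = (21.2 − 14.8)/2 = 3.2 m; q_7 = 0.42 × 0.58 × 3.2 = 0.7795 m³/s
Stations 1, 8 contribute zero (depth or velocity is 0).
Q = Σ qᵢ = 4.931 m³/s
= 4.931 × 1000 = 4931 L/s

4930 L/s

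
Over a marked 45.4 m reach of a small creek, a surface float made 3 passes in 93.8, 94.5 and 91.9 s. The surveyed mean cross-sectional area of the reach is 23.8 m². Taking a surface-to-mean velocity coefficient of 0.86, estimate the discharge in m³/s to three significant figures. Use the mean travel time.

9.95 m³/s

t̄ = (93.8 + 94.5 + 91.9) / 3 = 93.4 s
v_surface = L / t̄ = 45.4 / 93.4 = 0.4861 m/s
v_mean = 0.86 × 0.4861 = 0.4180 m/s
Q = A × v_mean = 23.8 × 0.4180 = 9.949 m³/s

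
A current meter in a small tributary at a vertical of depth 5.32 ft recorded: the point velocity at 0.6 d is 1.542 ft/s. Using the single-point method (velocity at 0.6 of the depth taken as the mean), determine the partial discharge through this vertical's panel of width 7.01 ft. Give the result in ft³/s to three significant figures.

57.5 ft³/s

v̄ = v₀.₆ = 1.542 ft/s
q = v̄ × d × w = 1.542 × 5.32 × 7.01 = 57.51 ft³/s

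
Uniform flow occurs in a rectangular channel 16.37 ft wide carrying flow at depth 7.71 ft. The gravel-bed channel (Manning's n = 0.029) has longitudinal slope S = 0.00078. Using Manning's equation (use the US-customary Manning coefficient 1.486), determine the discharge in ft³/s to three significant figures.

453 ft³/s

A = b·y = 16.37 × 7.71 = 126.2 ft²
P = b + 2y = 16.37 + 2×7.71 = 31.79 ft
R = A/P = 126.2/31.79 = 3.970 ft
Q = (1.486/n)·A·R^(2/3)·S^(1/2) = (1.486/0.029) × 126.2 × 3.970^(2/3) × 0.00078^(1/2) = 452.9 ft³/s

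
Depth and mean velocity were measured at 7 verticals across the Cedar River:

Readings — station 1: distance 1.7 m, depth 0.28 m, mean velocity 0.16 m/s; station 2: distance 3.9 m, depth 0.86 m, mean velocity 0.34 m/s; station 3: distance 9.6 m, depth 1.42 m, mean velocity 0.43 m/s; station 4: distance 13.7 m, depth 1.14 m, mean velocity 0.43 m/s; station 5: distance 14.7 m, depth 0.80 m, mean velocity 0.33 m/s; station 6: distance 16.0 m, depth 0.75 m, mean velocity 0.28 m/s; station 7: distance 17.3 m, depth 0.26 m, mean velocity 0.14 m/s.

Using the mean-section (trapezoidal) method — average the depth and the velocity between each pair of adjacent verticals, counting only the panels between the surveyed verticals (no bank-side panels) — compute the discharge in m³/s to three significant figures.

5.89 m³/s

Panel 1-2: Δb = 2.2 m, d̄ = (0.28+0.86)/2 = 0.57, v̄ = (0.16+0.34)/2 = 0.25 → q = 2.2×0.57×0.25 = 0.3135 m³/s
Panel 2-3: Δb = 5.7 m, d̄ = (0.86+1.42)/2 = 1.14, v̄ = (0.34+0.43)/2 = 0.385 → q = 5.7×1.14×0.385 = 2.502 m³/s
Panel 3-4: Δb = 4.1 m, d̄ = (1.42+1.14)/2 = 1.28, v̄ = (0.43+0.43)/2 = 0.43 → q = 4.1×1.28×0.43 = 2.257 m³/s
Panel 4-5: Δb = 1 m, d̄ = (1.14+0.80)/2 = 0.97, v̄ = (0.43+0.33)/2 = 0.38 → q = 1×0.97×0.38 = 0.3686 m³/s
Panel 5-6: Δb = 1.3 m, d̄ = (0.80+0.75)/2 = 0.775, v̄ = (0.33+0.28)/2 = 0.305 → q = 1.3×0.775×0.305 = 0.3073 m³/s
Panel 6-7: Δb = 1.3 m, d̄ = (0.75+0.26)/2 = 0.505, v̄ = (0.28+0.14)/2 = 0.21 → q = 1.3×0.505×0.21 = 0.1379 m³/s
Q = Σ q = 5.886 m³/s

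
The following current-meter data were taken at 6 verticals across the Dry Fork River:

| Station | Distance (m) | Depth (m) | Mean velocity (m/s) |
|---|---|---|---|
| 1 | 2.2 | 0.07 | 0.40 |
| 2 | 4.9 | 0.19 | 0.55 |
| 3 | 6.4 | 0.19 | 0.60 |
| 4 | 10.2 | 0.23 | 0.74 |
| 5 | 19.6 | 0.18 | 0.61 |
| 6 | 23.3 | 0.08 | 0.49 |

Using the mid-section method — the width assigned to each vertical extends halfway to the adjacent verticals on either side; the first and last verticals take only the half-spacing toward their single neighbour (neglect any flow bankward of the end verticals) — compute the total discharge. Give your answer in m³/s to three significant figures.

w_1 = (4.9 − 2.2)/2 = 1.35 m; q_1 = 0.40 × 0.07 × 1.35 = 0.03780 m³/s
w_2 = (6.4 − 2.2)/2 = 2.1 m; q_2 = 0.55 × 0.19 × 2.1 = 0.2195 m³/s
w_3 = (10.2 − 4.9)/2 = 2.65 m; q_3 = 0.60 × 0.19 × 2.65 = 0.3021 m³/s
w_4 = (19.6 − 6.4)/2 = 6.6 m; q_4 = 0.74 × 0.23 × 6.6 = 1.123 m³/s
w_5 = (23.3 − 10.2)/2 = 6.55 m; q_5 = 0.61 × 0.18 × 6.55 = 0.7192 m³/s
w_6 = (23.3 − 19.6)/2 = 1.85 m; q_6 = 0.49 × 0.08 × 1.85 = 0.07252 m³/s
Q = Σ qᵢ = 2.474 m³/s

2.47 m³/s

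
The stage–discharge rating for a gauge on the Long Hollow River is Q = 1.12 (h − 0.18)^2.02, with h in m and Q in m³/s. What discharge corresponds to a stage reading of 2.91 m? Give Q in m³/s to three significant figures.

Q = 1.12 × (2.91 − 0.18)^2.02 = 1.12 × 2.73^2.02 = 8.517 m³/s

8.52 m³/s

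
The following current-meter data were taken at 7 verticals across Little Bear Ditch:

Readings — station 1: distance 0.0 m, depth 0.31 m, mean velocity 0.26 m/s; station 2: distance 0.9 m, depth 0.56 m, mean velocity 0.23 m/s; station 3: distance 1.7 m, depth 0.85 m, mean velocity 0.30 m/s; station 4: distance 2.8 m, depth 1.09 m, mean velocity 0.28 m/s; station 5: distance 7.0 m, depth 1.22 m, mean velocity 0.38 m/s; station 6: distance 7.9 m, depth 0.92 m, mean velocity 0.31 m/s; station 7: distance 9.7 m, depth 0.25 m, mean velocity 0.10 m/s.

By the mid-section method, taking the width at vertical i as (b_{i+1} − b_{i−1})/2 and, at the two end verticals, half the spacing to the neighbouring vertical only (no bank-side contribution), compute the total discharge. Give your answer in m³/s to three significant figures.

w_1 = (0.9 − 0.0)/2 = 0.45 m; q_1 = 0.26 × 0.31 × 0.45 = 0.03627 m³/s
w_2 = (1.7 − 0.0)/2 = 0.85 m; q_2 = 0.23 × 0.56 × 0.85 = 0.1095 m³/s
w_3 = (2.8 − 0.9)/2 = 0.95 m; q_3 = 0.30 × 0.85 × 0.95 = 0.2423 m³/s
w_4 = (7.0 − 1.7)/2 = 2.65 m; q_4 = 0.28 × 1.09 × 2.65 = 0.8088 m³/s
w_5 = (7.9 − 2.8)/2 = 2.55 m; q_5 = 0.38 × 1.22 × 2.55 = 1.182 m³/s
w_6 = (9.7 − 7.0)/2 = 1.35 m; q_6 = 0.31 × 0.92 × 1.35 = 0.3850 m³/s
w_7 = (9.7 − 7.9)/2 = 0.9 m; q_7 = 0.10 × 0.25 × 0.9 = 0.02250 m³/s
Q = Σ qᵢ = 2.786 m³/s

2.79 m³/s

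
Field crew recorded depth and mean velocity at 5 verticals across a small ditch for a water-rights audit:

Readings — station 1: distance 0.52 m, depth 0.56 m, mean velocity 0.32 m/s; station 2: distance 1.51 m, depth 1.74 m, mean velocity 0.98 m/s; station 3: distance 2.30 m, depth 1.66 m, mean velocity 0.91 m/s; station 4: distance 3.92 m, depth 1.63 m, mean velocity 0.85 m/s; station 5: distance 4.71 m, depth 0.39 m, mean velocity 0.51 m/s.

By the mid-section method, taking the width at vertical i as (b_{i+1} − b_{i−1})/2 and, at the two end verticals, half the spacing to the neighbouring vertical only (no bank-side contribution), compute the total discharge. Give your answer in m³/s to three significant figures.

5.17 m³/s

w_1 = (1.51 − 0.52)/2 = 0.495 m; q_1 = 0.32 × 0.56 × 0.495 = 0.08870 m³/s
w_2 = (2.30 − 0.52)/2 = 0.89 m; q_2 = 0.98 × 1.74 × 0.89 = 1.518 m³/s
w_3 = (3.92 − 1.51)/2 = 1.205 m; q_3 = 0.91 × 1.66 × 1.205 = 1.820 m³/s
w_4 = (4.71 − 2.30)/2 = 1.205 m; q_4 = 0.85 × 1.63 × 1.205 = 1.670 m³/s
w_5 = (4.71 − 3.92)/2 = 0.395 m; q_5 = 0.51 × 0.39 × 0.395 = 0.07857 m³/s
Q = Σ qᵢ = 5.175 m³/s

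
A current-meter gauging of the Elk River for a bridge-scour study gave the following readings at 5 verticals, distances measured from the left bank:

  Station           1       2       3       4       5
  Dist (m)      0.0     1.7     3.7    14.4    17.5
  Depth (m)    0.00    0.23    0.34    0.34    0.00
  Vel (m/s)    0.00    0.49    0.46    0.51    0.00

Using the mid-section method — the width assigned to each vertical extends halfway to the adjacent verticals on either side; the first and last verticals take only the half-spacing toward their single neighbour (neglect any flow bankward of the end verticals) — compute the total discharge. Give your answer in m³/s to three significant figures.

2.40 m³/s

w_2 = (3.7 − 0.0)/2 = 1.85 m; q_2 = 0.49 × 0.23 × 1.85 = 0.2085 m³/s
w_3 = (14.4 − 1.7)/2 = 6.35 m; q_3 = 0.46 × 0.34 × 6.35 = 0.9931 m³/s
w_4 = (17.5 − 3.7)/2 = 6.9 m; q_4 = 0.51 × 0.34 × 6.9 = 1.196 m³/s
Stations 1, 5 contribute zero (depth or velocity is 0).
Q = Σ qᵢ = 2.398 m³/s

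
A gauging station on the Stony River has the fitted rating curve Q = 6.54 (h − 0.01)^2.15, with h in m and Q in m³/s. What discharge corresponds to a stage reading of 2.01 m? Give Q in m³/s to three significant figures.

29.0 m³/s

Q = 6.54 × (2.01 − 0.01)^2.15 = 6.54 × 2^2.15 = 29.03 m³/s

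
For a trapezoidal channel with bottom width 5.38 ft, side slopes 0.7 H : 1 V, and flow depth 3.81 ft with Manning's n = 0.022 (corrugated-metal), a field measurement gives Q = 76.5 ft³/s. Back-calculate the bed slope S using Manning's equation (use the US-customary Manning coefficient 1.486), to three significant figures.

0.000511

A = (b + z·y)·y = (5.38 + 0.7×3.81)×3.81 = 30.66 ft²
P = b + 2y√(1+z²) = 5.38 + 2×3.81×√(1+0.7²) = 14.68 ft
R = A/P = 30.66/14.68 = 2.088 ft
S = (Q·n / (1.486·A·R^(2/3)))² = (76.5×0.022 / (1.486×30.66×1.634))² = 0.0005112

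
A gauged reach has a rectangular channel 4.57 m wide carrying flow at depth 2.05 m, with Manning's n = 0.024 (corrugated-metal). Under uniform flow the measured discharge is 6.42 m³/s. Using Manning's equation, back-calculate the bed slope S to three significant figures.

A = b·y = 4.57 × 2.05 = 9.369 m²
P = b + 2y = 4.57 + 2×2.05 = 8.670 m
R = A/P = 9.369/8.670 = 1.081 m
S = (Q·n / (1·A·R^(2/3)))² = (6.42×0.024 / (1×9.369×1.053))² = 0.0002439

0.000244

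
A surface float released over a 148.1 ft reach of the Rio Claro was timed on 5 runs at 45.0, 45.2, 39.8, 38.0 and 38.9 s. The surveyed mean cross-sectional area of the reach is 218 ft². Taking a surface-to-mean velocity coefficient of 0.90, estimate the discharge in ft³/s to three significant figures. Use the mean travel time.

t̄ = (45.0 + 45.2 + 39.8 + 38.0 + 38.9) / 5 = 41.38 s
v_surface = L / t̄ = 148.1 / 41.38 = 3.579 ft/s
v_mean = 0.90 × 3.579 = 3.221 ft/s
Q = A × v_mean = 218 × 3.221 = 702.2 ft³/s

702 ft³/s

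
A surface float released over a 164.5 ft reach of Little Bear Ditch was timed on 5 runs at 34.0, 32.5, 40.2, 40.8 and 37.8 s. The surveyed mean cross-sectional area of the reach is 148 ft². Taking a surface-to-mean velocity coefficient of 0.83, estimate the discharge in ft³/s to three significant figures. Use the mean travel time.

t̄ = (34.0 + 32.5 + 40.2 + 40.8 + 37.8) / 5 = 37.06 s
v_surface = L / t̄ = 164.5 / 37.06 = 4.439 ft/s
v_mean = 0.83 × 4.439 = 3.684 ft/s
Q = A × v_mean = 148 × 3.684 = 545.3 ft³/s

545 ft³/s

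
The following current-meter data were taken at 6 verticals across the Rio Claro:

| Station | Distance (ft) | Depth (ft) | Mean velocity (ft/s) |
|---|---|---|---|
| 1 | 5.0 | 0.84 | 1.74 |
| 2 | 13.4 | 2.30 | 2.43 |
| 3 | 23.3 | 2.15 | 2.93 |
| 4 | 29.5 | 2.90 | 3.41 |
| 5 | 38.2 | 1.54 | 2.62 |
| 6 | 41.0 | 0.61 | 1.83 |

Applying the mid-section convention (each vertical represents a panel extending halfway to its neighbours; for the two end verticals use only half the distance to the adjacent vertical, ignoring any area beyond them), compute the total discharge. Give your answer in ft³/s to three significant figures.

w_1 = (13.4 − 5.0)/2 = 4.2 ft; q_1 = 1.74 × 0.84 × 4.2 = 6.139 ft³/s
w_2 = (23.3 − 5.0)/2 = 9.15 ft; q_2 = 2.43 × 2.30 × 9.15 = 51.14 ft³/s
w_3 = (29.5 − 13.4)/2 = 8.05 ft; q_3 = 2.93 × 2.15 × 8.05 = 50.71 ft³/s
w_4 = (38.2 − 23.3)/2 = 7.45 ft; q_4 = 3.41 × 2.90 × 7.45 = 73.67 ft³/s
w_5 = (41.0 − 29.5)/2 = 5.75 ft; q_5 = 2.62 × 1.54 × 5.75 = 23.20 ft³/s
w_6 = (41.0 − 38.2)/2 = 1.4 ft; q_6 = 1.83 × 0.61 × 1.4 = 1.563 ft³/s
Q = Σ qᵢ = 206.4 ft³/s

206 ft³/s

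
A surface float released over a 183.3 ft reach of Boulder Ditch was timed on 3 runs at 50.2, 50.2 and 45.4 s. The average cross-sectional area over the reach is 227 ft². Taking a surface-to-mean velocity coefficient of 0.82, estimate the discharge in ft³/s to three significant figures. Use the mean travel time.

t̄ = (50.2 + 50.2 + 45.4) / 3 = 48.6 s
v_surface = L / t̄ = 183.3 / 48.6 = 3.772 ft/s
v_mean = 0.82 × 3.772 = 3.093 ft/s
Q = A × v_mean = 227 × 3.093 = 702.0 ft³/s

702 ft³/s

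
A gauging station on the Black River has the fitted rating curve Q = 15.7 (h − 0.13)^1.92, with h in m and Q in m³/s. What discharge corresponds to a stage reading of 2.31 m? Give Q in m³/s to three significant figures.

Q = 15.7 × (2.31 − 0.13)^1.92 = 15.7 × 2.18^1.92 = 70.10 m³/s

70.1 m³/s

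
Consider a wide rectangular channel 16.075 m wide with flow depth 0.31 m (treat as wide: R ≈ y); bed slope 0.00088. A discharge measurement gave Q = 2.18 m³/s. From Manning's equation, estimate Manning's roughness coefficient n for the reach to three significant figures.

A = b·y = 16.075 × 0.31 = 4.983 m²
Wide channel: R ≈ y = 0.31 m
n = (1/Q)·A·R^(2/3)·S^(1/2) = (1/2.18) × 4.983 × 0.4580 × 0.02966 = 0.03106

0.0311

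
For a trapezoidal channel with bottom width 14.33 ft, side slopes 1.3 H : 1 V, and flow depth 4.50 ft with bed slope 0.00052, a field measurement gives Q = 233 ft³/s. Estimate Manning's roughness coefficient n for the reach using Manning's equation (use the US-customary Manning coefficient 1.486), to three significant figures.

A = (b + z·y)·y = (14.33 + 1.3×4.50)×4.50 = 90.81 ft²
P = b + 2y√(1+z²) = 14.33 + 2×4.50×√(1+1.3²) = 29.09 ft
R = A/P = 90.81/29.09 = 3.122 ft
n = (1.486/Q)·A·R^(2/3)·S^(1/2) = (1.486/233) × 90.81 × 2.136 × 0.02280 = 0.02821

0.0282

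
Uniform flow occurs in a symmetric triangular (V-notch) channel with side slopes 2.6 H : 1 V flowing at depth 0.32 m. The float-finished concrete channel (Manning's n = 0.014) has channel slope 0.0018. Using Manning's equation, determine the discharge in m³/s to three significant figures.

0.227 m³/s

A = z·y² = 2.6×0.32² = 0.2662 m²
P = 2y√(1+z²) = 2×0.32×√(1+2.6²) = 1.783 m
R = A/P = 0.2662/1.783 = 0.1493 m
Q = (1/n)·A·R^(2/3)·S^(1/2) = (1/0.014) × 0.2662 × 0.1493^(2/3) × 0.0018^(1/2) = 0.2271 m³/s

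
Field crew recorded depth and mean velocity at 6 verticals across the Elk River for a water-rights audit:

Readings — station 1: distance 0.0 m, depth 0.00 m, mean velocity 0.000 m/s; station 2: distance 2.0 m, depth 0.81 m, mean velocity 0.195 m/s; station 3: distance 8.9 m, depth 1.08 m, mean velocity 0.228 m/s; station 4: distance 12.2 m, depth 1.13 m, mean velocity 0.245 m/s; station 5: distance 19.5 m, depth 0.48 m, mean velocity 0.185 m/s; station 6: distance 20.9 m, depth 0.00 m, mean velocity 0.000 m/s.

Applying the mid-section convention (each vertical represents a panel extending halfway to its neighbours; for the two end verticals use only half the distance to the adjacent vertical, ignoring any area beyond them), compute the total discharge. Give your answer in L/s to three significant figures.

w_2 = (8.9 − 0.0)/2 = 4.45 m; q_2 = 0.195 × 0.81 × 4.45 = 0.7029 m³/s
w_3 = (12.2 − 2.0)/2 = 5.1 m; q_3 = 0.228 × 1.08 × 5.1 = 1.256 m³/s
w_4 = (19.5 − 8.9)/2 = 5.3 m; q_4 = 0.245 × 1.13 × 5.3 = 1.467 m³/s
w_5 = (20.9 − 12.2)/2 = 4.35 m; q_5 = 0.185 × 0.48 × 4.35 = 0.3863 m³/s
Stations 1, 6 contribute zero (depth or velocity is 0).
Q = Σ qᵢ = 3.812 m³/s
= 3.812 × 1000 = 3812 L/s

3810 L/s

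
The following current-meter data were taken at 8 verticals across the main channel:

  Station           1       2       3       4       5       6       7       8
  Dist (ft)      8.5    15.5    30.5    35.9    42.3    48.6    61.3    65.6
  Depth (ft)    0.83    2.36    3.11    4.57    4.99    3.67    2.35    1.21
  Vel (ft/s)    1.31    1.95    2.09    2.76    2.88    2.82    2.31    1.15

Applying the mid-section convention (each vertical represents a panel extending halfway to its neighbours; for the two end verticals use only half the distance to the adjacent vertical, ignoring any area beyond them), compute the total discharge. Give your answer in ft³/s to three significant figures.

434 ft³/s

w_1 = (15.5 − 8.5)/2 = 3.5 ft; q_1 = 1.31 × 0.83 × 3.5 = 3.806 ft³/s
w_2 = (30.5 − 8.5)/2 = 11 ft; q_2 = 1.95 × 2.36 × 11 = 50.62 ft³/s
w_3 = (35.9 − 15.5)/2 = 10.2 ft; q_3 = 2.09 × 3.11 × 10.2 = 66.30 ft³/s
w_4 = (42.3 − 30.5)/2 = 5.9 ft; q_4 = 2.76 × 4.57 × 5.9 = 74.42 ft³/s
w_5 = (48.6 − 35.9)/2 = 6.35 ft; q_5 = 2.88 × 4.99 × 6.35 = 91.26 ft³/s
w_6 = (61.3 − 42.3)/2 = 9.5 ft; q_6 = 2.82 × 3.67 × 9.5 = 98.32 ft³/s
w_7 = (65.6 − 48.6)/2 = 8.5 ft; q_7 = 2.31 × 2.35 × 8.5 = 46.14 ft³/s
w_8 = (65.6 − 61.3)/2 = 2.15 ft; q_8 = 1.15 × 1.21 × 2.15 = 2.992 ft³/s
Q = Σ qᵢ = 433.9 ft³/s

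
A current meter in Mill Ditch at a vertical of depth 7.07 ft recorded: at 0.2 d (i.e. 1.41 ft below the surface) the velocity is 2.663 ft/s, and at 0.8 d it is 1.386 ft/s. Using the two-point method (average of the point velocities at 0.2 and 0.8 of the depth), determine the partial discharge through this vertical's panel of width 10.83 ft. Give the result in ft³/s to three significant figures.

v̄ = (2.663 + 1.386) / 2 = 2.025 ft/s
q = v̄ × d × w = 2.025 × 7.07 × 10.83 = 155.0 ft³/s

155 ft³/s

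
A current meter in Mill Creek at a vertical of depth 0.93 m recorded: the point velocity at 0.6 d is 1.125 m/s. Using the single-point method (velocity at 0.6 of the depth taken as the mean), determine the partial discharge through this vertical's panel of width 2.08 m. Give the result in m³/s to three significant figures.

v̄ = v₀.₆ = 1.125 m/s
q = v̄ × d × w = 1.125 × 0.93 × 2.08 = 2.176 m³/s

2.18 m³/s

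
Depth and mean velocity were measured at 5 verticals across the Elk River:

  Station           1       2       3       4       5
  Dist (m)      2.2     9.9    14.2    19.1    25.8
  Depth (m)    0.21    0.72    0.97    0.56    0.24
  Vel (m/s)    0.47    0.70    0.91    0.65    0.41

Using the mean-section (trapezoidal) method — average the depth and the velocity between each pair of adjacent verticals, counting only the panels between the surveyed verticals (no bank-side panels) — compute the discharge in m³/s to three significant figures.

Panel 1-2: Δb = 7.7 m, d̄ = (0.21+0.72)/2 = 0.465, v̄ = (0.47+0.70)/2 = 0.585 → q = 7.7×0.465×0.585 = 2.095 m³/s
Panel 2-3: Δb = 4.3 m, d̄ = (0.72+0.97)/2 = 0.845, v̄ = (0.70+0.91)/2 = 0.805 → q = 4.3×0.845×0.805 = 2.925 m³/s
Panel 3-4: Δb = 4.9 m, d̄ = (0.97+0.56)/2 = 0.765, v̄ = (0.91+0.65)/2 = 0.78 → q = 4.9×0.765×0.78 = 2.924 m³/s
Panel 4-5: Δb = 6.7 m, d̄ = (0.56+0.24)/2 = 0.4, v̄ = (0.65+0.41)/2 = 0.53 → q = 6.7×0.4×0.53 = 1.420 m³/s
Q = Σ q = 9.364 m³/s

9.36 m³/s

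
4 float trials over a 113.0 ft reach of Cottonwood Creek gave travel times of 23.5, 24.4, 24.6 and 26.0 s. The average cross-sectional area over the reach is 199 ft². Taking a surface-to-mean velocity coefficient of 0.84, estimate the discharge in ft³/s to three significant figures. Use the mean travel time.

767 ft³/s

t̄ = (23.5 + 24.4 + 24.6 + 26.0) / 4 = 24.625 s
v_surface = L / t̄ = 113.0 / 24.625 = 4.589 ft/s
v_mean = 0.84 × 4.589 = 3.855 ft/s
Q = A × v_mean = 199 × 3.855 = 767.1 ft³/s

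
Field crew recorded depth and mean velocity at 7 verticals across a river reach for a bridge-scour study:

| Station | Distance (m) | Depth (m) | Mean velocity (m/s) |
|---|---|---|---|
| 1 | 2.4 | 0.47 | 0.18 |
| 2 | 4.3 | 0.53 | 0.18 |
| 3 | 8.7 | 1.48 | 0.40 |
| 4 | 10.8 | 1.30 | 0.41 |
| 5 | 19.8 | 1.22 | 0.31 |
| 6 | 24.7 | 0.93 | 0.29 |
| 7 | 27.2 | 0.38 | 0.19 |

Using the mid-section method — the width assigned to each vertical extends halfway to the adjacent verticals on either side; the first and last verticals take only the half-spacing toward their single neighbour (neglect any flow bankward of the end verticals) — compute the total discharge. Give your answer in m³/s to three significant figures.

w_1 = (4.3 − 2.4)/2 = 0.95 m; q_1 = 0.18 × 0.47 × 0.95 = 0.08037 m³/s
w_2 = (8.7 − 2.4)/2 = 3.15 m; q_2 = 0.18 × 0.53 × 3.15 = 0.3005 m³/s
w_3 = (10.8 − 4.3)/2 = 3.25 m; q_3 = 0.40 × 1.48 × 3.25 = 1.924 m³/s
w_4 = (19.8 − 8.7)/2 = 5.55 m; q_4 = 0.41 × 1.30 × 5.55 = 2.958 m³/s
w_5 = (24.7 − 10.8)/2 = 6.95 m; q_5 = 0.31 × 1.22 × 6.95 = 2.628 m³/s
w_6 = (27.2 − 19.8)/2 = 3.7 m; q_6 = 0.29 × 0.93 × 3.7 = 0.9979 m³/s
w_7 = (27.2 − 24.7)/2 = 1.25 m; q_7 = 0.19 × 0.38 × 1.25 = 0.09025 m³/s
Q = Σ qᵢ = 8.980 m³/s

8.98 m³/s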